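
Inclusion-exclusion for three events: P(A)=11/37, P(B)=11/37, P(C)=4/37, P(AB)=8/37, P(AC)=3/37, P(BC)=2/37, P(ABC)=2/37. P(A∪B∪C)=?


P(A∪B∪C) = P(A)+P(B)+P(C) - P(AB)-P(AC)-P(BC) + P(ABC)
= 11/37+11/37+4/37 - 8/37-3/37-2/37 + 2/37
= 15/37

15/37


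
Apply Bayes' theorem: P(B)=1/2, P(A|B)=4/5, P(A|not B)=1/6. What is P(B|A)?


P(A) = P(A|B)P(B) + P(A|B')P(B') = 4/5*1/2 + 1/6*1/2 = 29/60
P(B|A) = P(A|B)P(B)/P(A) = (2/5)/(29/60) = 24/29

24/29


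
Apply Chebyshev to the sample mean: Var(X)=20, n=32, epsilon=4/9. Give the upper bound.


Var(Xbar) = Var(X)/n = 20/32
Chebyshev: P(|Xbar-mu| >= 4/9) <= Var(Xbar)/(4/9)^2 = (5/8)/(16/81) = 405/128
Bound exceeds 1, so trivial bound: 1

1


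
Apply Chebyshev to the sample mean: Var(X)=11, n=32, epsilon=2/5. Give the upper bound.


Var(Xbar) = Var(X)/n = 11/32
Chebyshev: P(|Xbar-mu| >= 2/5) <= Var(Xbar)/(2/5)^2 = (11/32)/(4/25) = 275/128
Bound exceeds 1, so trivial bound: 1

1


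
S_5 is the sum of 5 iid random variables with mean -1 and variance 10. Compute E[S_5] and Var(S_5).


E[S_n] = n*mu = 5*-1 = -5
Var(S_n) = n*sigma^2 = 5*10 = 50

E[S_5]=-5, Var(S_5)=50


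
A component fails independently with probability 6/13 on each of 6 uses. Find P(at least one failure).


P(at least one) = 1 - P(none)
P(none) = (1 - 6/13)^6 = (7/13)^6 = 117649/4826809
P(at least one) = 1 - 117649/4826809 = 4709160/4826809

4709160/4826809


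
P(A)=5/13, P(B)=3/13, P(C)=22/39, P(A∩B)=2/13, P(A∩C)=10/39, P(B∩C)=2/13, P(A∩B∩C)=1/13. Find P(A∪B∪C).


P(A∪B∪C) = P(A)+P(B)+P(C) - P(AB)-P(AC)-P(BC) + P(ABC)
= 5/13+3/13+22/39 - 2/13-10/39-2/13 + 1/13
= 9/13

9/13


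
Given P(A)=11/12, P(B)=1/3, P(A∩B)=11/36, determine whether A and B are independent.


P(A)*P(B) = 11/12*1/3 = 11/36
P(A∩B) = 11/36, which equals P(A)P(B), so independent

Yes, A and B are independent


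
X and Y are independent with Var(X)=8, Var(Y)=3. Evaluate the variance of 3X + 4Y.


Independence => Cov(X,Y)=0
Var(3X + 4Y) = 3^2*Var(X) + 4^2*Var(Y)
= 9*8 + 16*3 = 120

120


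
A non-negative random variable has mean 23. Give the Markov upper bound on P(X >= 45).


Markov: P(X >= a) <= E[X]/a
P(X >= 45) <= 23/45

23/45


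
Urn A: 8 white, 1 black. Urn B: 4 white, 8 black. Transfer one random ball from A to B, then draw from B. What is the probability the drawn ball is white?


P(transfer white) = 8/9; P(transfer black) = 1/9
If white transferred: Urn II has 5 white of 13, so P(white|white moved) = 5/13
If black transferred: Urn II has 4 white of 13, so P(white|black moved) = 4/13
By total probability: P(white) = 8/9*5/13 + 1/9*4/13 = 44/117

44/117


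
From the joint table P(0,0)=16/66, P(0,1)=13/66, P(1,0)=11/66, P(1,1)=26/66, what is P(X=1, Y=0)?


Read from table: P(X=1, Y=0) = 11/66 = 1/6

1/6


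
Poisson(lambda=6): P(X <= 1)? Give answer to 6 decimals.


P(X<=1) = e^(-6)*6^0/0! + e^(-6)*6^1/1!
≈ 0.0024787522 + 0.0148725131
= 0.0173512653
≈ 0.017351

0.017351


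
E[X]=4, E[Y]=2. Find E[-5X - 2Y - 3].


E[-5X - 2Y - 3] = -5*E[X] - 2*E[Y] - 3
= (-5)*(4) + (-2)*(2) + (-3)
= -20 - 4 - 3 = -27

-27


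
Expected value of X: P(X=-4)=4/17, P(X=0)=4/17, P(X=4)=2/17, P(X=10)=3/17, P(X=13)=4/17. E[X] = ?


E[X] = sum(x * P(x))
= -4*4/17 + 0*4/17 + 4*2/17 + 10*3/17 + 13*4/17
= 74/17

74/17


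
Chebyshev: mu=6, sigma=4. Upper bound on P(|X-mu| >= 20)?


k = 20/4 = 5
Chebyshev: P(|X-mu| >= k*sigma) <= 1/k^2 = 1/5^2 = 1/25

1/25


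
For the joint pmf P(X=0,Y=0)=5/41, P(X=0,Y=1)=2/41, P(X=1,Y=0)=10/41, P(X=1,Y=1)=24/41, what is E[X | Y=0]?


P(Y=0) = 15/41
E[X|Y=0] = (0*5 + 1*10)/15 = 10/15 = 2/3

2/3


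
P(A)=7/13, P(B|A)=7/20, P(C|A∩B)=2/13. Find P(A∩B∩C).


P(A∩B∩C) = P(A) * P(B|A) * P(C|A∩B)
= 7/13 * 7/20 * 2/13
= 49/260 * 2/13 = 49/1690

49/1690


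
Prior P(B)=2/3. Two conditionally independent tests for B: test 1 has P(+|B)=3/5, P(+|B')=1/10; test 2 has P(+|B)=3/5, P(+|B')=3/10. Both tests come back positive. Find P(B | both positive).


After test 1: P(+) = 3/5*2/3 + 1/10*1/3 = 13/30
P(B|+) = (2/5)/(13/30) = 12/13
After test 2 (use post1 as new prior): P(+) = 3/5*12/13 + 3/10*1/13 = 15/26
P(B|+,+) = (36/65)/(15/26) = 24/25

24/25


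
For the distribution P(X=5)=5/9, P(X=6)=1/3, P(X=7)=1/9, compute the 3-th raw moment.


E[X^3] = sum(x^3 * P(x))
= 125*5/9 + 216*1/3 + 343*1/9
= 1616/9

1616/9


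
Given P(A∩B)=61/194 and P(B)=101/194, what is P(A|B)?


P(A|B) = P(A∩B)/P(B) = (61/194)/(101/194) = 61/101

61/101


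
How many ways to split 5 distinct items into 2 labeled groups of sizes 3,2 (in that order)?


5! = 120
Denominator: 3!=6 * 2!=2
Coefficient = 120 / 12 = 10

10


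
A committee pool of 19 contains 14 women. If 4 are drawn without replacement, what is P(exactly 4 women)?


P(X=4) = C(14,4)*C(5,0) / C(19,4)
= 1001*1 / 3876
= 1001/3876

1001/3876


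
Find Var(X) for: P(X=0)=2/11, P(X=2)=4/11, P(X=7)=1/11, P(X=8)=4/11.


E[X] = 47/11, E[X^2] = 321/11
Var(X) = E[X^2] - (E[X])^2 = 321/11 - (47/11)^2 = 1322/121

1322/121


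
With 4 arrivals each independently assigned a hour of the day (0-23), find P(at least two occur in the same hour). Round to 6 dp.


P(all different) = prod((24-i)/24 for i=0..3) = 0.768663
P(at least one match) = 1 - 0.768663 = 0.231337

0.231337


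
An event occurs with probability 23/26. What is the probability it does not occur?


P(A') = 1 - P(A) = 1 - 23/26 = 3/26

3/26


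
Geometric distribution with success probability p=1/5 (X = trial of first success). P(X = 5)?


P(X=5) = (1-p)^4 * p = (4/5)^4 * 1/5
= 256/625 * 1/5 = 256/3125

256/3125


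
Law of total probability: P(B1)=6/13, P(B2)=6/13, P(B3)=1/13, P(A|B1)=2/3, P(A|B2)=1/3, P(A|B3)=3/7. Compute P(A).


P(A) = P(A|B1)P(B1) + P(A|B2)P(B2) + P(A|B3)P(B3)
= 2/3*6/13 + 1/3*6/13 + 3/7*1/13
= 4/13 + 2/13 + 3/91 = 45/91

45/91


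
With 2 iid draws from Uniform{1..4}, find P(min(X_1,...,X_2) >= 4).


P(min >= 4) = P(all X_i >= 4) = (P(X_1 >= 4))^2
= (1/4)^2 = 1/16

1/16


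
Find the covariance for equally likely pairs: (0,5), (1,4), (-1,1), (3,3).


E[X]=3/4, E[Y]=13/4, E[XY]=3
Cov(X,Y) = E[XY] - E[X]E[Y] = 3 - 3/4*13/4 = 9/16

9/16


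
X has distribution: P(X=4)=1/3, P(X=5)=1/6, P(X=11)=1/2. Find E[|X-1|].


E[|X-1|] = sum(g(x)*P(x))
= 3*1/3 + 4*1/6 + 10*1/2
= 20/3

20/3


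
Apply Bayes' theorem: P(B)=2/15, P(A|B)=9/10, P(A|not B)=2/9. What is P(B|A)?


P(A) = P(A|B)P(B) + P(A|B')P(B') = 9/10*2/15 + 2/9*13/15 = 211/675
P(B|A) = P(A|B)P(B)/P(A) = (3/25)/(211/675) = 81/211

81/211


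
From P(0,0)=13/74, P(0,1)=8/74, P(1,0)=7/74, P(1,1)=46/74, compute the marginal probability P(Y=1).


P(Y=1) = P(0,1)+P(1,1) = 8/74 + 46/74 = 54/74 = 27/37

27/37


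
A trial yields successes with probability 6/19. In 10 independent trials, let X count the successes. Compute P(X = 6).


P(X=6) = C(10,6) * p^6 * (1-p)^4
= 210 * 46656/47045881 * 28561/130321
= 279833823360/6131066257801

279833823360/6131066257801


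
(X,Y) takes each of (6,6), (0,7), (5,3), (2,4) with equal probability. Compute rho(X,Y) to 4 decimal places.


Cov(X,Y) = -1.5000, Var(X) = 5.6875, Var(Y) = 2.5000
rho = Cov/(sqrt(VarX)*sqrt(VarY)) = -0.3978

-0.3978


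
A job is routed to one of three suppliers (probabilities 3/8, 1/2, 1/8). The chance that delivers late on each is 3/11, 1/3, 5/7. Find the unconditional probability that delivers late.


P(A) = P(A|B1)P(B1) + P(A|B2)P(B2) + P(A|B3)P(B3)
= 3/11*3/8 + 1/3*1/2 + 5/7*1/8
= 9/88 + 1/6 + 5/56 = 331/924

331/924


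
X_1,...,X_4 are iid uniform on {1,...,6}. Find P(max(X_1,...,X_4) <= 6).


P(max <= 6) = P(all X_i <= 6) = (P(X_1 <= 6))^4
= (6/6)^4 = 1^4 = 1

1


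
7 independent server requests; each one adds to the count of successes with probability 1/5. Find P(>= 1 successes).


P(at least one) = 1 - P(none)
P(none) = (1 - 1/5)^7 = (4/5)^7 = 16384/78125
P(at least one) = 1 - 16384/78125 = 61741/78125

61741/78125


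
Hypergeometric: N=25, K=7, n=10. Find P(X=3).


P(X=3) = C(7,3)*C(18,7) / C(25,10)
= 35*31824 / 3268760
= 1113840/3268760 = 1638/4807

1638/4807


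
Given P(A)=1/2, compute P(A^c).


P(A') = 1 - P(A) = 1 - 1/2 = 1/2

1/2


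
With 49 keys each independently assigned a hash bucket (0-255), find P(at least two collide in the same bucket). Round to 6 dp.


P(all different) = prod((256-i)/256 for i=0..48) = 0.007336
P(at least one match) = 1 - 0.007336 = 0.992664

0.992664


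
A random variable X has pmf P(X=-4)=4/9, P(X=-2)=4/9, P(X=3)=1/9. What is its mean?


E[X] = sum(x * P(x))
= -4*4/9 - 2*4/9 + 3*1/9
= -7/3

-7/3


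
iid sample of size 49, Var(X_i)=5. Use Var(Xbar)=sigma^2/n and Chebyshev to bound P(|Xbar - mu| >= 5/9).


Var(Xbar) = Var(X)/n = 5/49
Chebyshev: P(|Xbar-mu| >= 5/9) <= Var(Xbar)/(5/9)^2 = (5/49)/(25/81) = 81/245

81/245


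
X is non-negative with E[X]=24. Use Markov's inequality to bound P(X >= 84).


Markov: P(X >= a) <= E[X]/a
P(X >= 84) <= 24/84 = 2/7

2/7


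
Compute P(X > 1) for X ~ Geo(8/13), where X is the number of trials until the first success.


P(X > 1) = P(first 1 trials all fail) = (1-p)^1 = (5/13)^1 = 5/13

5/13


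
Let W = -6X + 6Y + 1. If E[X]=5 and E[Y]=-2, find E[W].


E[-6X + 6Y + 1] = -6*E[X] + 6*E[Y] + 1
= (-6)*(5) + (6)*(-2) + (1)
= -30 - 12 + 1 = -41

-41


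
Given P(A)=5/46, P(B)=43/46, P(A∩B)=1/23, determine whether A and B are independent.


P(A)*P(B) = 5/46*43/46 = 215/2116
P(A∩B) = 1/23 != 215/2116, so not independent

No, A and B are not independent


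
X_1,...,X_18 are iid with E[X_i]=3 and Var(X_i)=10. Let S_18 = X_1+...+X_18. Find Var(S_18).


By independence, Var(S_n) = n*Var(X_1) = 18*10 = 180

180


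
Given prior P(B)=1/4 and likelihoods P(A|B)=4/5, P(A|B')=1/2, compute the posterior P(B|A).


P(A) = P(A|B)P(B) + P(A|B')P(B') = 4/5*1/4 + 1/2*3/4 = 23/40
P(B|A) = P(A|B)P(B)/P(A) = (1/5)/(23/40) = 8/23

8/23


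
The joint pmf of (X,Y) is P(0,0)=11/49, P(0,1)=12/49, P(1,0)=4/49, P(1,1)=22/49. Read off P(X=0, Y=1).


Read from table: P(X=0, Y=1) = 12/49

12/49


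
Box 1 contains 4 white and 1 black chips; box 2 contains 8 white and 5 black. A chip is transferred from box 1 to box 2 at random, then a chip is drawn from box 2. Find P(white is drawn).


P(transfer white) = 4/5; P(transfer black) = 1/5
If white transferred: Urn II has 9 white of 14, so P(white|white moved) = 9/14
If black transferred: Urn II has 8 white of 14, so P(white|black moved) = 4/7
By total probability: P(white) = 4/5*9/14 + 1/5*4/7 = 22/35

22/35


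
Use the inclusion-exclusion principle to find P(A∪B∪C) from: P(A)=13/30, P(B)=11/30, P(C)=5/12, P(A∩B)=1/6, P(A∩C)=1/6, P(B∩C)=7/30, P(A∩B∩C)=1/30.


P(A∪B∪C) = P(A)+P(B)+P(C) - P(AB)-P(AC)-P(BC) + P(ABC)
= 13/30+11/30+5/12 - 1/6-1/6-7/30 + 1/30
= 41/60

41/60


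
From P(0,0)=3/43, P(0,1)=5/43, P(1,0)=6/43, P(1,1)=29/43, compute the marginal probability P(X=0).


P(X=0) = P(0,0)+P(0,1) = 3/43 + 5/43 = 8/43

8/43


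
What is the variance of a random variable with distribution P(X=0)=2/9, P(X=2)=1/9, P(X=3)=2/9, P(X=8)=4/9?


E[X] = 40/9, E[X^2] = 278/9
Var(X) = E[X^2] - (E[X])^2 = 278/9 - (40/9)^2 = 902/81

902/81


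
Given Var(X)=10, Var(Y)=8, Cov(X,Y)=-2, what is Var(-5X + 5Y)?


Var(-5X + 5Y) = (-5)^2*Var(X) + 5^2*Var(Y) + 2*(-5)*5*Cov(X,Y)
= 25*10 + 25*8 - 50*(-2)
= 250 + 200 + 100 = 550

550


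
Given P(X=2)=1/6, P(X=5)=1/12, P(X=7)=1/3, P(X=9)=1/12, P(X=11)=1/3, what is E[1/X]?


E[1/X] = sum(g(x)*P(x))
= 1/2*1/6 + 1/5*1/12 + 1/7*1/3 + 1/9*1/12 + 1/11*1/3
= 7783/41580

7783/41580


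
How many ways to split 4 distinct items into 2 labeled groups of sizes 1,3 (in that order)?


4! = 24
Denominator: 1!=1 * 3!=6
Coefficient = 24 / 6 = 4

4


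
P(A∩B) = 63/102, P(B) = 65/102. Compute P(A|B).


P(A|B) = P(A∩B)/P(B) = (63/102)/(65/102) = 63/65

63/65


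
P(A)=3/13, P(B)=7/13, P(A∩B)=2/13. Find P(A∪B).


P(A∪B) = P(A) + P(B) - P(A∩B)
= 3/13 + 7/13 - 2/13 = 8/13

8/13


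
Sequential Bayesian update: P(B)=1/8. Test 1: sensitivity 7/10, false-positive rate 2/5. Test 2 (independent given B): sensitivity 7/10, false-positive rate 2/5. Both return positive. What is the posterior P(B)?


After test 1: P(+) = 7/10*1/8 + 2/5*7/8 = 7/16
P(B|+) = (7/80)/(7/16) = 1/5
After test 2 (use post1 as new prior): P(+) = 7/10*1/5 + 2/5*4/5 = 23/50
P(B|+,+) = (7/50)/(23/50) = 7/23

7/23


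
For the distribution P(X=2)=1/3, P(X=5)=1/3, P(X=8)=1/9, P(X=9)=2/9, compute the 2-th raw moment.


E[X^2] = sum(x^2 * P(x))
= 4*1/3 + 25*1/3 + 64*1/9 + 81*2/9
= 313/9

313/9


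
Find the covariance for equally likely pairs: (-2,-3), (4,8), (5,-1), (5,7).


E[X]=3, E[Y]=11/4, E[XY]=17
Cov(X,Y) = E[XY] - E[X]E[Y] = 17 - 3*11/4 = 35/4

35/4


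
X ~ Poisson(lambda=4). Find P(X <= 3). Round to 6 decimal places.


P(X<=3) = e^(-4)*4^0/0! + e^(-4)*4^1/1! + e^(-4)*4^2/2! + e^(-4)*4^3/3!
≈ 0.0183156389 + 0.0732625556 + 0.1465251111 + 0.1953668148
= 0.4334701204
≈ 0.433470

0.433470


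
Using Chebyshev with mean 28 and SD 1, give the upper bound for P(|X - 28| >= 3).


k = 3/1 = 3
Chebyshev: P(|X-mu| >= k*sigma) <= 1/k^2 = 1/3^2 = 1/9

1/9


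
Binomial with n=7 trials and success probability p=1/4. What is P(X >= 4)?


P(X>=4) = P(X=4) + P(X=5) + P(X=6) + P(X=7)
= 945/16384 + 189/16384 + 21/16384 + 1/16384
= 289/4096

289/4096


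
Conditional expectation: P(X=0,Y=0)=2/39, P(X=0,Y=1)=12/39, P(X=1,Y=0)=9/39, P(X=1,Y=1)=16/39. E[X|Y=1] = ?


P(Y=1) = 28/39
E[X|Y=1] = (0*12 + 1*16)/28 = 16/28 = 4/7

4/7


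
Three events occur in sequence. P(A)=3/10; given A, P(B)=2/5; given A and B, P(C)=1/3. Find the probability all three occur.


P(A∩B∩C) = P(A) * P(B|A) * P(C|A∩B)
= 3/10 * 2/5 * 1/3
= 3/25 * 1/3 = 1/25

1/25


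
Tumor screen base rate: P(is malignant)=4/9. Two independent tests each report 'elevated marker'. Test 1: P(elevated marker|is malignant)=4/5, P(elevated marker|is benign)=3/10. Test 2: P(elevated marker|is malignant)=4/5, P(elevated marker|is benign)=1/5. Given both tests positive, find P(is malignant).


After test 1: P(+) = 4/5*4/9 + 3/10*5/9 = 47/90
P(B|+) = (16/45)/(47/90) = 32/47
After test 2 (use post1 as new prior): P(+) = 4/5*32/47 + 1/5*15/47 = 143/235
P(B|+,+) = (128/235)/(143/235) = 128/143

128/143


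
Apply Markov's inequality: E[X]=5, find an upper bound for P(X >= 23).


Markov: P(X >= a) <= E[X]/a
P(X >= 23) <= 5/23

5/23


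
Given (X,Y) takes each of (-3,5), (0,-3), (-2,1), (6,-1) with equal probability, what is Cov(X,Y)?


E[X]=1/4, E[Y]=1/2, E[XY]=-23/4
Cov(X,Y) = E[XY] - E[X]E[Y] = -23/4 - 1/4*1/2 = -47/8

-47/8


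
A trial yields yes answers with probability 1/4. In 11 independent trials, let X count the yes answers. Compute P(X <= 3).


P(X<=3) = P(X=0) + P(X=1) + P(X=2) + P(X=3)
= 177147/4194304 + 649539/4194304 + 1082565/4194304 + 1082565/4194304
= 373977/524288

373977/524288


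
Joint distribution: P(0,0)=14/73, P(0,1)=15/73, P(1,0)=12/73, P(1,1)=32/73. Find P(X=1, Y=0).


Read from table: P(X=1, Y=0) = 12/73

12/73


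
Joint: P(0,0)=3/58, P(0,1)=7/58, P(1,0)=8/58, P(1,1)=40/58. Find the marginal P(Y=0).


P(Y=0) = P(0,0)+P(1,0) = 3/58 + 8/58 = 11/58

11/58


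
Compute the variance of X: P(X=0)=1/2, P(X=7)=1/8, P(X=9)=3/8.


E[X] = 17/4, E[X^2] = 73/2
Var(X) = E[X^2] - (E[X])^2 = 73/2 - (17/4)^2 = 295/16

295/16


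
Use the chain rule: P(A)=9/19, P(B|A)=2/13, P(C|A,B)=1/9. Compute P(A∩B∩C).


P(A∩B∩C) = P(A) * P(B|A) * P(C|A∩B)
= 9/19 * 2/13 * 1/9
= 18/247 * 1/9 = 2/247

2/247


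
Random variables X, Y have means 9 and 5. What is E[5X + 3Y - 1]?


E[5X + 3Y - 1] = 5*E[X] + 3*E[Y] - 1
= (5)*(9) + (3)*(5) + (-1)
= 45 + 15 - 1 = 59

59


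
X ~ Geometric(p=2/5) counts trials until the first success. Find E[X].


For geometric (trials until first success), E[X] = 1/p = 1/(2/5) = 5/2

5/2


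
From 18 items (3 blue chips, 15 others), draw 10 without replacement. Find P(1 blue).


P(X=1) = C(3,1)*C(15,9) / C(18,10)
= 3*5005 / 43758
= 15015/43758 = 35/102

35/102


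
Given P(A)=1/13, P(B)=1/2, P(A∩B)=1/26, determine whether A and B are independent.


P(A)*P(B) = 1/13*1/2 = 1/26
P(A∩B) = 1/26, which equals P(A)P(B), so independent

Yes, A and B are independent


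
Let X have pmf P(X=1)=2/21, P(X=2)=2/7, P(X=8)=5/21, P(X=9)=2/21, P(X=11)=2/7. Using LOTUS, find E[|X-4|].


E[|X-4|] = sum(g(x)*P(x))
= 3*2/21 + 2*2/7 + 4*5/21 + 5*2/21 + 7*2/7
= 30/7

30/7


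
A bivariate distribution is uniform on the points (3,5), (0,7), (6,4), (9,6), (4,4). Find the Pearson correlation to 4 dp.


Cov(X,Y) = -1.0800, Var(X) = 9.0400, Var(Y) = 1.3600
rho = Cov/(sqrt(VarX)*sqrt(VarY)) = -0.3080

-0.3080


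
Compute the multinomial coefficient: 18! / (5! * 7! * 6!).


18! = 6402373705728000
Denominator: 5!=120 * 7!=5040 * 6!=720
Coefficient = 6402373705728000 / 435456000 = 14702688

14702688


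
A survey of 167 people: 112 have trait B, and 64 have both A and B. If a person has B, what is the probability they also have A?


P(A|B) = P(A∩B)/P(B) = (64/167)/(112/167) = 64/112 = 4/7

4/7


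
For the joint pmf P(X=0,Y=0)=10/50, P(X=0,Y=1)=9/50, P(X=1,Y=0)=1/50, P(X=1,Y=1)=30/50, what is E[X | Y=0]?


P(Y=0) = 11/50
E[X|Y=0] = (0*10 + 1*1)/11 = 1/11

1/11


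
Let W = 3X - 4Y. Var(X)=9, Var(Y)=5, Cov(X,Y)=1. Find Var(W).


Var(3X - 4Y) = 3^2*Var(X) + (-4)^2*Var(Y) + 2*3*(-4)*Cov(X,Y)
= 9*9 + 16*5 - 24*1
= 81 + 80 - 24 = 137

137


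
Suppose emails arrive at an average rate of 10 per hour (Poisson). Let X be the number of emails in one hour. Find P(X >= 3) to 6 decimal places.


P(X>=3) = 1 - P(X<=2) = 1 - (e^(-10)*10^0/0! + e^(-10)*10^1/1! + e^(-10)*10^2/2!)
≈ 1 - (0.0000453999 + 0.0004539993 + 0.0022699965)
= 1 - 0.0027693957 = 0.9972306043
≈ 0.997231

0.997231


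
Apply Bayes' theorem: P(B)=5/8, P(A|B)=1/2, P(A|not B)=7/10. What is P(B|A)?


P(A) = P(A|B)P(B) + P(A|B')P(B') = 1/2*5/8 + 7/10*3/8 = 23/40
P(B|A) = P(A|B)P(B)/P(A) = (5/16)/(23/40) = 25/46

25/46


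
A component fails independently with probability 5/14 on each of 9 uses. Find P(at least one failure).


P(at least one) = 1 - P(none)
P(none) = (1 - 5/14)^9 = (9/14)^9 = 387420489/20661046784
P(at least one) = 1 - 387420489/20661046784 = 20273626295/20661046784

20273626295/20661046784


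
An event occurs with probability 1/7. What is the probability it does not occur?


P(A') = 1 - P(A) = 1 - 1/7 = 6/7

6/7


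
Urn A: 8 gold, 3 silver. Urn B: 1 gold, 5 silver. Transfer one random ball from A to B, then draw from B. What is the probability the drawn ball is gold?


P(transfer gold) = 8/11; P(transfer silver) = 3/11
If gold transferred: Urn II has 2 gold of 7, so P(gold|gold moved) = 2/7
If silver transferred: Urn II has 1 gold of 7, so P(gold|silver moved) = 1/7
By total probability: P(gold) = 8/11*2/7 + 3/11*1/7 = 19/77

19/77


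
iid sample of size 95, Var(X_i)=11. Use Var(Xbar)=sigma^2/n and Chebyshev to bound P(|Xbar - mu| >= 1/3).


Var(Xbar) = Var(X)/n = 11/95
Chebyshev: P(|Xbar-mu| >= 1/3) <= Var(Xbar)/(1/3)^2 = (11/95)/(1/9) = 99/95
Bound exceeds 1, so trivial bound: 1

1


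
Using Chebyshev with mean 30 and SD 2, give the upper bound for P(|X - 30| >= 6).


k = 6/2 = 3
Chebyshev: P(|X-mu| >= k*sigma) <= 1/k^2 = 1/3^2 = 1/9

1/9


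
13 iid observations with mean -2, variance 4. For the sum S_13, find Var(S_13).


By independence, Var(S_n) = n*Var(X_1) = 13*4 = 52

52


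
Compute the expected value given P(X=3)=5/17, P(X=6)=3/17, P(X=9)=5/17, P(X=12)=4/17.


E[X] = sum(x * P(x))
= 3*5/17 + 6*3/17 + 9*5/17 + 12*4/17
= 126/17

126/17


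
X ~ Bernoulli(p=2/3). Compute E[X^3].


For Bernoulli: X in {0,1}
E[X^3] = 0^3*(1-2/3) + 1^3*2/3 = 2/3

2/3


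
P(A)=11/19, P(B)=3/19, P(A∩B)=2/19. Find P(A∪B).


P(A∪B) = P(A) + P(B) - P(A∩B)
= 11/19 + 3/19 - 2/19 = 12/19

12/19


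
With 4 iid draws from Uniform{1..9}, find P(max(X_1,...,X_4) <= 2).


P(max <= 2) = P(all X_i <= 2) = (P(X_1 <= 2))^4
= (2/9)^4 = 16/6561

16/6561


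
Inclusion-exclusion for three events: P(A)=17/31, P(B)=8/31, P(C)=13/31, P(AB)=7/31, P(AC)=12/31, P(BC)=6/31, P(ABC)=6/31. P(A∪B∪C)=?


P(A∪B∪C) = P(A)+P(B)+P(C) - P(AB)-P(AC)-P(BC) + P(ABC)
= 17/31+8/31+13/31 - 7/31-12/31-6/31 + 6/31
= 19/31

19/31


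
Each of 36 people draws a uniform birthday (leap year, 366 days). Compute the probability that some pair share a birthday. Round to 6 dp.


P(all different) = prod((366-i)/366 for i=0..35) = 0.168667
P(at least one match) = 1 - 0.168667 = 0.831333

0.831333


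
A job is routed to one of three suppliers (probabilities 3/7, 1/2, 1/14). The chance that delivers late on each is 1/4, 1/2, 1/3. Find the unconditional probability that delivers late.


P(A) = P(A|B1)P(B1) + P(A|B2)P(B2) + P(A|B3)P(B3)
= 1/4*3/7 + 1/2*1/2 + 1/3*1/14
= 3/28 + 1/4 + 1/42 = 8/21

8/21


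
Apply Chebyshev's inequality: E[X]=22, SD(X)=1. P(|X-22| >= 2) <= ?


k = 2/1 = 2
Chebyshev: P(|X-mu| >= k*sigma) <= 1/k^2 = 1/2^2 = 1/4

1/4


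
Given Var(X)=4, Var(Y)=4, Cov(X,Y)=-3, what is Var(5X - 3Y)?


Var(5X - 3Y) = 5^2*Var(X) + (-3)^2*Var(Y) + 2*5*(-3)*Cov(X,Y)
= 25*4 + 9*4 - 30*(-3)
= 100 + 36 + 90 = 226

226


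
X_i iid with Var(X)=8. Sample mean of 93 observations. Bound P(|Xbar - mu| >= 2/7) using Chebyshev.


Var(Xbar) = Var(X)/n = 8/93
Chebyshev: P(|Xbar-mu| >= 2/7) <= Var(Xbar)/(2/7)^2 = (8/93)/(4/49) = 98/93
Bound exceeds 1, so trivial bound: 1

1


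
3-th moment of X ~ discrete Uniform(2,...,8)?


E[X^3] = (1/7) * sum(x^3 for x=2..8)
= 1295/7 = 185

185


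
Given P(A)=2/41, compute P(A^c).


P(A') = 1 - P(A) = 1 - 2/41 = 39/41

39/41


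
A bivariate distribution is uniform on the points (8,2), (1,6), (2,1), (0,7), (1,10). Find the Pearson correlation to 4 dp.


Cov(X,Y) = -5.6800, Var(X) = 8.2400, Var(Y) = 10.9600
rho = Cov/(sqrt(VarX)*sqrt(VarY)) = -0.5977

-0.5977


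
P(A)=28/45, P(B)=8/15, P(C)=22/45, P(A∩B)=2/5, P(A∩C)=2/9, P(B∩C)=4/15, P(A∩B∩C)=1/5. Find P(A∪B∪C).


P(A∪B∪C) = P(A)+P(B)+P(C) - P(AB)-P(AC)-P(BC) + P(ABC)
= 28/45+8/15+22/45 - 2/5-2/9-4/15 + 1/5
= 43/45

43/45


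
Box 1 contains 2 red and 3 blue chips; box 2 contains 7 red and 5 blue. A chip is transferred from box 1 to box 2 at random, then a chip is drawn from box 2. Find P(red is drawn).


P(transfer red) = 2/5; P(transfer blue) = 3/5
If red transferred: Urn II has 8 red of 13, so P(red|red moved) = 8/13
If blue transferred: Urn II has 7 red of 13, so P(red|blue moved) = 7/13
By total probability: P(red) = 2/5*8/13 + 3/5*7/13 = 37/65

37/65


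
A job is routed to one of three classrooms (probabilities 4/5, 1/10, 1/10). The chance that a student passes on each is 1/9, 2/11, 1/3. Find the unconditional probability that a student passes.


P(A) = P(A|B1)P(B1) + P(A|B2)P(B2) + P(A|B3)P(B3)
= 1/9*4/5 + 2/11*1/10 + 1/3*1/10
= 4/45 + 1/55 + 1/30 = 139/990

139/990


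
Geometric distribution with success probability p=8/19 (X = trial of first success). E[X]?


For geometric (trials until first success), E[X] = 1/p = 1/(8/19) = 19/8

19/8


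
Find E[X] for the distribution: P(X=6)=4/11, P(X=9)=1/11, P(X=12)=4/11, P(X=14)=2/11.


E[X] = sum(x * P(x))
= 6*4/11 + 9*1/11 + 12*4/11 + 14*2/11
= 109/11

109/11


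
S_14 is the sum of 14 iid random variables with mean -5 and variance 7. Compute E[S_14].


E[S_n] = n*E[X_1] = 14*-5 = -70

-70


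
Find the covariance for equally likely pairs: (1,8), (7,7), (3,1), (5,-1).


E[X]=4, E[Y]=15/4, E[XY]=55/4
Cov(X,Y) = E[XY] - E[X]E[Y] = 55/4 - 4*15/4 = -5/4

-5/4


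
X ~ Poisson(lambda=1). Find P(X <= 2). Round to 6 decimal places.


P(X<=2) = e^(-1)*1^0/0! + e^(-1)*1^1/1! + e^(-1)*1^2/2!
≈ 0.3678794412 + 0.3678794412 + 0.1839397206
= 0.9196986030
≈ 0.919699

0.919699


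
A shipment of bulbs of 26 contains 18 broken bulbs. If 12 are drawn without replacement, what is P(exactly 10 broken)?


P(X=10) = C(18,10)*C(8,2) / C(26,12)
= 43758*28 / 9657700
= 1225224/9657700 = 1386/10925

1386/10925


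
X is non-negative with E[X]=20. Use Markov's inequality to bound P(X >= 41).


Markov: P(X >= a) <= E[X]/a
P(X >= 41) <= 20/41

20/41


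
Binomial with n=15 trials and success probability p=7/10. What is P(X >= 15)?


P(X>=15) = P(X=15)
= 4747561509943/1000000000000000
= 4747561509943/1000000000000000

4747561509943/1000000000000000


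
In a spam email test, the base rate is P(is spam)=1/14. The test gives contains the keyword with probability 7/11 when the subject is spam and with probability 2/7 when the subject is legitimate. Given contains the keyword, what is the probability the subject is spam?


P(A) = P(A|B)P(B) + P(A|B')P(B') = 7/11*1/14 + 2/7*13/14 = 335/1078
P(B|A) = P(A|B)P(B)/P(A) = (1/22)/(335/1078) = 49/335

49/335


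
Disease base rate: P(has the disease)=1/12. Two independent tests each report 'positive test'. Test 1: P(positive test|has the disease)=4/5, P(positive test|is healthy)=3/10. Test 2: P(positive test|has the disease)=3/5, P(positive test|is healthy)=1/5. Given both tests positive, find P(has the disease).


After test 1: P(+) = 4/5*1/12 + 3/10*11/12 = 41/120
P(B|+) = (1/15)/(41/120) = 8/41
After test 2 (use post1 as new prior): P(+) = 3/5*8/41 + 1/5*33/41 = 57/205
P(B|+,+) = (24/205)/(57/205) = 8/19

8/19


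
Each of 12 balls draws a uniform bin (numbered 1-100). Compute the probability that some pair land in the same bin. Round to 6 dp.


P(all different) = prod((100-i)/100 for i=0..11) = 0.503153
P(at least one match) = 1 - 0.503153 = 0.496847

0.496847


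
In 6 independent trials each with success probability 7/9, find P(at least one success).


P(at least one) = 1 - P(none)
P(none) = (1 - 7/9)^6 = (2/9)^6 = 64/531441
P(at least one) = 1 - 64/531441 = 531377/531441

531377/531441


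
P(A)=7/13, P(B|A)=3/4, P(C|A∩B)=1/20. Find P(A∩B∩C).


P(A∩B∩C) = P(A) * P(B|A) * P(C|A∩B)
= 7/13 * 3/4 * 1/20
= 21/52 * 1/20 = 21/1040

21/1040


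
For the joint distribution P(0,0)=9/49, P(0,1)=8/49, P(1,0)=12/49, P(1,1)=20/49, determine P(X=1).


P(X=1) = P(1,0)+P(1,1) = 12/49 + 20/49 = 32/49

32/49


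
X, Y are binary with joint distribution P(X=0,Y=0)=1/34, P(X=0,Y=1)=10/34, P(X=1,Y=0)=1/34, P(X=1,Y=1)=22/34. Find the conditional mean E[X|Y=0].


P(Y=0) = 2/34
E[X|Y=0] = (0*1 + 1*1)/2 = 1/2

1/2


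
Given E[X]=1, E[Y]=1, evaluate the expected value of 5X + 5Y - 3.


E[5X + 5Y - 3] = 5*E[X] + 5*E[Y] - 3
= (5)*(1) + (5)*(1) + (-3)
= 5 + 5 - 3 = 7

7


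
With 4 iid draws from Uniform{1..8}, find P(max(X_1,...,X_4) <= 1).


P(max <= 1) = P(all X_i <= 1) = (P(X_1 <= 1))^4
= (1/8)^4 = 1/4096

1/4096


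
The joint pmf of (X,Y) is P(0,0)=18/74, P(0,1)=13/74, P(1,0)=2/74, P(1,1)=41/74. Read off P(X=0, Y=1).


Read from table: P(X=0, Y=1) = 13/74

13/74


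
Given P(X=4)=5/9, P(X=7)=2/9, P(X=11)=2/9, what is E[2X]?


E[2X] = sum(g(x)*P(x))
= 8*5/9 + 14*2/9 + 22*2/9
= 112/9

112/9


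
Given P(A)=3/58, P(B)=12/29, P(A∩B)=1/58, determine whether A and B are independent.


P(A)*P(B) = 3/58*12/29 = 18/841
P(A∩B) = 1/58 != 18/841, so not independent

No, A and B are not independent


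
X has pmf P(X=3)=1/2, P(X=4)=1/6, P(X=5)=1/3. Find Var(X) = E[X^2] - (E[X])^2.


E[X] = 23/6, E[X^2] = 31/2
Var(X) = E[X^2] - (E[X])^2 = 31/2 - (23/6)^2 = 29/36

29/36


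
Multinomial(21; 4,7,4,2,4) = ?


21! = 51090942171709440000
Denominator: 4!=24 * 7!=5040 * 4!=24 * 2!=2 * 4!=24
Coefficient = 51090942171709440000 / 139345920 = 366648282000

366648282000


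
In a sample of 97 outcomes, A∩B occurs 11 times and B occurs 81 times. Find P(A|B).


P(A|B) = P(A∩B)/P(B) = (11/97)/(81/97) = 11/81

11/81


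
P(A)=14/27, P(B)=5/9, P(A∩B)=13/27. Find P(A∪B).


P(A∪B) = P(A) + P(B) - P(A∩B)
= 14/27 + 5/9 - 13/27 = 16/27

16/27


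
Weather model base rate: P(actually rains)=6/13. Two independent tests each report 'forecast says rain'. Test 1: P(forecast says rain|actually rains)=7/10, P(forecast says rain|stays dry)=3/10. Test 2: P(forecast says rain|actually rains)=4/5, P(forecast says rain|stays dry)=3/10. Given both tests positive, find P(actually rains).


After test 1: P(+) = 7/10*6/13 + 3/10*7/13 = 63/130
P(B|+) = (21/65)/(63/130) = 2/3
After test 2 (use post1 as new prior): P(+) = 4/5*2/3 + 3/10*1/3 = 19/30
P(B|+,+) = (8/15)/(19/30) = 16/19

16/19


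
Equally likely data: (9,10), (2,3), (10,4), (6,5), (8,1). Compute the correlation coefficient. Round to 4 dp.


Cov(X,Y) = 2.6000, Var(X) = 8.0000, Var(Y) = 9.0400
rho = Cov/(sqrt(VarX)*sqrt(VarY)) = 0.3057

0.3057


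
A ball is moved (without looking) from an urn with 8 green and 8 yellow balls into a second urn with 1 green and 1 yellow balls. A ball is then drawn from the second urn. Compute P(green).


P(transfer green) = 8/16 = 1/2; P(transfer yellow) = 1/2
If green transferred: Urn II has 2 green of 3, so P(green|green moved) = 2/3
If yellow transferred: Urn II has 1 green of 3, so P(green|yellow moved) = 1/3
By total probability: P(green) = 1/2*2/3 + 1/2*1/3 = 1/2

1/2


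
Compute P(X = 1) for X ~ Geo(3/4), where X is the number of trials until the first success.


P(X=1) = (1-p)^0 * p = (1/4)^0 * 3/4
= 1 * 3/4 = 3/4

3/4


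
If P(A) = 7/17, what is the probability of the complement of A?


P(A') = 1 - P(A) = 1 - 7/17 = 10/17

10/17


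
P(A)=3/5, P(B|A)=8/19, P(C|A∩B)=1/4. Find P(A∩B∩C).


P(A∩B∩C) = P(A) * P(B|A) * P(C|A∩B)
= 3/5 * 8/19 * 1/4
= 24/95 * 1/4 = 6/95

6/95


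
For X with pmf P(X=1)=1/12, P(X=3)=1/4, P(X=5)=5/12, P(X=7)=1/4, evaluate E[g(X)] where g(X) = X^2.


E[X^2] = sum(g(x)*P(x))
= 1*1/12 + 9*1/4 + 25*5/12 + 49*1/4
= 25

25


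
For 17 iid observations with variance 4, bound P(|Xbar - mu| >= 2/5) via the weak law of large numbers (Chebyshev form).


Var(Xbar) = Var(X)/n = 4/17
Chebyshev: P(|Xbar-mu| >= 2/5) <= Var(Xbar)/(2/5)^2 = (4/17)/(4/25) = 25/17
Bound exceeds 1, so trivial bound: 1

1


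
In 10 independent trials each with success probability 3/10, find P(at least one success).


P(at least one) = 1 - P(none)
P(none) = (1 - 3/10)^10 = (7/10)^10 = 282475249/10000000000
P(at least one) = 1 - 282475249/10000000000 = 9717524751/10000000000

9717524751/10000000000


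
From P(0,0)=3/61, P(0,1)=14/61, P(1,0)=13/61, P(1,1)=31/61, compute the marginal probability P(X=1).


P(X=1) = P(1,0)+P(1,1) = 13/61 + 31/61 = 44/61

44/61


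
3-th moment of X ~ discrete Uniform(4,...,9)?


E[X^3] = (1/6) * sum(x^3 for x=4..9)
= 1989/6 = 663/2

663/2


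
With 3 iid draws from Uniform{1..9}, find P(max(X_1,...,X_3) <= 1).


P(max <= 1) = P(all X_i <= 1) = (P(X_1 <= 1))^3
= (1/9)^3 = 1/729

1/729


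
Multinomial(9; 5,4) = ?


9! = 362880
Denominator: 5!=120 * 4!=24
Coefficient = 362880 / 2880 = 126

126


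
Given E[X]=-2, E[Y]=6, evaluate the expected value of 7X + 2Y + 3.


E[7X + 2Y + 3] = 7*E[X] + 2*E[Y] + 3
= (7)*(-2) + (2)*(6) + (3)
= -14 + 12 + 3 = 1

1


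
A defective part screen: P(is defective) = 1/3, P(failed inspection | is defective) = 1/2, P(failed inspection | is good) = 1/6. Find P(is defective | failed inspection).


P(A) = P(A|B)P(B) + P(A|B')P(B') = 1/2*1/3 + 1/6*2/3 = 5/18
P(B|A) = P(A|B)P(B)/P(A) = (1/6)/(5/18) = 3/5

3/5


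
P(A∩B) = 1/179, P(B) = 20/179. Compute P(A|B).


P(A|B) = P(A∩B)/P(B) = (1/179)/(20/179) = 1/20

1/20


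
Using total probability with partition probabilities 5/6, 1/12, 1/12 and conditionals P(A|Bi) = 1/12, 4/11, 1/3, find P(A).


P(A) = P(A|B1)P(B1) + P(A|B2)P(B2) + P(A|B3)P(B3)
= 1/12*5/6 + 4/11*1/12 + 1/3*1/12
= 5/72 + 1/33 + 1/36 = 101/792

101/792


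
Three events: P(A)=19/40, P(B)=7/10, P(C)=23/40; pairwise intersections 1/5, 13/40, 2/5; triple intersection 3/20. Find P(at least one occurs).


P(A∪B∪C) = P(A)+P(B)+P(C) - P(AB)-P(AC)-P(BC) + P(ABC)
= 19/40+7/10+23/40 - 1/5-13/40-2/5 + 3/20
= 39/40

39/40


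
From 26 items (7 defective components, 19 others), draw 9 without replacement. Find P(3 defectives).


P(X=3) = C(7,3)*C(19,6) / C(26,9)
= 35*27132 / 3124550
= 949620/3124550 = 4998/16445

4998/16445


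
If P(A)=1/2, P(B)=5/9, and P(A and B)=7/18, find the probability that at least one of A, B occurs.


P(A∪B) = P(A) + P(B) - P(A∩B)
= 1/2 + 5/9 - 7/18 = 2/3

2/3


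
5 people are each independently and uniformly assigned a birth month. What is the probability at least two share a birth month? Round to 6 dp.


P(all different) = prod((12-i)/12 for i=0..4) = 0.381944
P(at least one match) = 1 - 0.381944 = 0.618056

0.618056


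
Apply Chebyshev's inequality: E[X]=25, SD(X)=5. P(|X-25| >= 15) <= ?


k = 15/5 = 3
Chebyshev: P(|X-mu| >= k*sigma) <= 1/k^2 = 1/3^2 = 1/9

1/9


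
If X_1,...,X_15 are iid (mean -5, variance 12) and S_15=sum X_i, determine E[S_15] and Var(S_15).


E[S_n] = n*mu = 15*-5 = -75
Var(S_n) = n*sigma^2 = 15*12 = 180

E[S_15]=-75, Var(S_15)=180


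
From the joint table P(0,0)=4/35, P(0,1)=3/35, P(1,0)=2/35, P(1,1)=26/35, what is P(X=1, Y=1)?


Read from table: P(X=1, Y=1) = 26/35

26/35


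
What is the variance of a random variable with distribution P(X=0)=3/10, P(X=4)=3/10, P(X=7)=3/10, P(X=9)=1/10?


E[X] = 21/5, E[X^2] = 138/5
Var(X) = E[X^2] - (E[X])^2 = 138/5 - (21/5)^2 = 249/25

249/25


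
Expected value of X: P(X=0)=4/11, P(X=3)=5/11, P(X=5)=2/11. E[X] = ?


E[X] = sum(x * P(x))
= 0*4/11 + 3*5/11 + 5*2/11
= 25/11

25/11


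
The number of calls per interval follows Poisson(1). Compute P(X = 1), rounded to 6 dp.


P(X=1) = e^(-1) * 1^1 / 1!
≈ 0.3678794412 * 1 / 1
≈ 0.367879

0.367879


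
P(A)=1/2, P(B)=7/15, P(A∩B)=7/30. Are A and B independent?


P(A)*P(B) = 1/2*7/15 = 7/30
P(A∩B) = 7/30, which equals P(A)P(B), so independent

Yes, A and B are independent


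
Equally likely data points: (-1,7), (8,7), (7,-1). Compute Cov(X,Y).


E[X]=14/3, E[Y]=13/3, E[XY]=14
Cov(X,Y) = E[XY] - E[X]E[Y] = 14 - 14/3*13/3 = -56/9

-56/9


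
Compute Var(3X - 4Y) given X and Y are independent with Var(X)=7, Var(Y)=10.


Independence => Cov(X,Y)=0
Var(3X - 4Y) = 3^2*Var(X) + (-4)^2*Var(Y)
= 9*7 + 16*10 = 223

223


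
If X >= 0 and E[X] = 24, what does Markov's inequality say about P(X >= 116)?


Markov: P(X >= a) <= E[X]/a
P(X >= 116) <= 24/116 = 6/29

6/29


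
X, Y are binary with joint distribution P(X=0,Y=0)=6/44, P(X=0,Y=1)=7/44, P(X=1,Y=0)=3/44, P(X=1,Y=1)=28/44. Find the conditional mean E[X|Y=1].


P(Y=1) = 35/44
E[X|Y=1] = (0*7 + 1*28)/35 = 28/35 = 4/5

4/5


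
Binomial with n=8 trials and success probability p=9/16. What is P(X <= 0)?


P(X<=0) = P(X=0)
= 5764801/4294967296
= 5764801/4294967296

5764801/4294967296


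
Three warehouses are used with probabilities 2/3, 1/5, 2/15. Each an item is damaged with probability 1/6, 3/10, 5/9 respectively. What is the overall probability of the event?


P(A) = P(A|B1)P(B1) + P(A|B2)P(B2) + P(A|B3)P(B3)
= 1/6*2/3 + 3/10*1/5 + 5/9*2/15
= 1/9 + 3/50 + 2/27 = 331/1350

331/1350


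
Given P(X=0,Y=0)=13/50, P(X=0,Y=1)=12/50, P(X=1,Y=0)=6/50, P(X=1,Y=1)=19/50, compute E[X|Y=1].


P(Y=1) = 31/50
E[X|Y=1] = (0*12 + 1*19)/31 = 19/31

19/31


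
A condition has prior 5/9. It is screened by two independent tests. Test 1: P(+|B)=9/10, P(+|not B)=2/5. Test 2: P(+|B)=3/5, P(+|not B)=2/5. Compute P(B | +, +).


After test 1: P(+) = 9/10*5/9 + 2/5*4/9 = 61/90
P(B|+) = (1/2)/(61/90) = 45/61
After test 2 (use post1 as new prior): P(+) = 3/5*45/61 + 2/5*16/61 = 167/305
P(B|+,+) = (27/61)/(167/305) = 135/167

135/167


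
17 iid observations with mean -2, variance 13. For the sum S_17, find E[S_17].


E[S_n] = n*E[X_1] = 17*-2 = -34

-34


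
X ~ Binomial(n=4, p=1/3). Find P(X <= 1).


P(X<=1) = P(X=0) + P(X=1)
= 16/81 + 32/81
= 16/27

16/27


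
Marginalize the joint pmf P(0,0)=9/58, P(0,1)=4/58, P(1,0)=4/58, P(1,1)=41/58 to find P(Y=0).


P(Y=0) = P(0,0)+P(1,0) = 9/58 + 4/58 = 13/58

13/58


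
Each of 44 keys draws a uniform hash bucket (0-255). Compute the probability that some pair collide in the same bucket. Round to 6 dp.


P(all different) = prod((256-i)/256 for i=0..43) = 0.019753
P(at least one match) = 1 - 0.019753 = 0.980247

0.980247


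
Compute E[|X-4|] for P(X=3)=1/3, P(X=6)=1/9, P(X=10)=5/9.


E[|X-4|] = sum(g(x)*P(x))
= 1*1/3 + 2*1/9 + 6*5/9
= 35/9

35/9


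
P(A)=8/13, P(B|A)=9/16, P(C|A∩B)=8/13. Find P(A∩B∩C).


P(A∩B∩C) = P(A) * P(B|A) * P(C|A∩B)
= 8/13 * 9/16 * 8/13
= 9/26 * 8/13 = 36/169

36/169


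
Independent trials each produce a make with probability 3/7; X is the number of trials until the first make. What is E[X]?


For geometric (trials until first success), E[X] = 1/p = 1/(3/7) = 7/3

7/3


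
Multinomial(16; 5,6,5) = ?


16! = 20922789888000
Denominator: 5!=120 * 6!=720 * 5!=120
Coefficient = 20922789888000 / 10368000 = 2018016

2018016


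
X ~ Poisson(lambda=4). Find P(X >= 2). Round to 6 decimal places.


P(X>=2) = 1 - P(X<=1) = 1 - (e^(-4)*4^0/0! + e^(-4)*4^1/1!)
≈ 1 - (0.0183156389 + 0.0732625556)
= 1 - 0.0915781945 = 0.9084218055
≈ 0.908422

0.908422


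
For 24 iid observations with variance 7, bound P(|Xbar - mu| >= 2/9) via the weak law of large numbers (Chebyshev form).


Var(Xbar) = Var(X)/n = 7/24
Chebyshev: P(|Xbar-mu| >= 2/9) <= Var(Xbar)/(2/9)^2 = (7/24)/(4/81) = 189/32
Bound exceeds 1, so trivial bound: 1

1


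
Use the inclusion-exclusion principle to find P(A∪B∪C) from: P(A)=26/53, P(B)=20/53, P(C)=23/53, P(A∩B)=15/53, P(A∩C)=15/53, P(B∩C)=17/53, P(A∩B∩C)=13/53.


P(A∪B∪C) = P(A)+P(B)+P(C) - P(AB)-P(AC)-P(BC) + P(ABC)
= 26/53+20/53+23/53 - 15/53-15/53-17/53 + 13/53
= 35/53

35/53


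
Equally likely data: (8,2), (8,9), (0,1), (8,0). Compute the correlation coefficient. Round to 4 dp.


Cov(X,Y) = 4.0000, Var(X) = 12.0000, Var(Y) = 12.5000
rho = Cov/(sqrt(VarX)*sqrt(VarY)) = 0.3266

0.3266


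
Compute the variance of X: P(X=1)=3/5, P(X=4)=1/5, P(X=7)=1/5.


E[X] = 14/5, E[X^2] = 68/5
Var(X) = E[X^2] - (E[X])^2 = 68/5 - (14/5)^2 = 144/25

144/25


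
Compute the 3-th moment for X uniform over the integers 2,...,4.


E[X^3] = (1/3) * sum(x^3 for x=2..4)
= 99/3 = 33

33


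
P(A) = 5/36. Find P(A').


P(A') = 1 - P(A) = 1 - 5/36 = 31/36

31/36


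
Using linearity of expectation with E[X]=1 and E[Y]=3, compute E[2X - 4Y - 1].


E[2X - 4Y - 1] = 2*E[X] - 4*E[Y] - 1
= (2)*(1) + (-4)*(3) + (-1)
= 2 - 12 - 1 = -11

-11


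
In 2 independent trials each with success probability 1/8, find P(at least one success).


P(at least one) = 1 - P(none)
P(none) = (1 - 1/8)^2 = (7/8)^2 = 49/64
P(at least one) = 1 - 49/64 = 15/64

15/64


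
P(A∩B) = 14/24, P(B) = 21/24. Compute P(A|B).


P(A|B) = P(A∩B)/P(B) = (14/24)/(21/24) = 14/21 = 2/3

2/3


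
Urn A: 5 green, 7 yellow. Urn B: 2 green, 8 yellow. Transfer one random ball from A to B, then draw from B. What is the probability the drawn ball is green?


P(transfer green) = 5/12; P(transfer yellow) = 7/12
If green transferred: Urn II has 3 green of 11, so P(green|green moved) = 3/11
If yellow transferred: Urn II has 2 green of 11, so P(green|yellow moved) = 2/11
By total probability: P(green) = 5/12*3/11 + 7/12*2/11 = 29/132

29/132


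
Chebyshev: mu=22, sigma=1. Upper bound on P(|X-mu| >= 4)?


k = 4/1 = 4
Chebyshev: P(|X-mu| >= k*sigma) <= 1/k^2 = 1/4^2 = 1/16

1/16
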